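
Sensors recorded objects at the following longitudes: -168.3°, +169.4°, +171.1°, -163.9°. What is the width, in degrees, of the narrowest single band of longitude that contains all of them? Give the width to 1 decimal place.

26.7°

Sort the longitudes: -168.3°, -163.9°, +169.4°, +171.1°.
Eastward gaps between consecutive values (wrapping around): 4.4°, 333.3°, 1.7°, 20.6°.
Largest gap = 333.3° ⇒ minimal covering band is its complement: 360° − 333.3° = 26.7°.
Band runs from +169.4° eastward to -163.9°, crossing the antimeridian.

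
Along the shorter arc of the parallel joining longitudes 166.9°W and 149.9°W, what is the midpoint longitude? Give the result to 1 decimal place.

Signed shortest Δλ from -166.9° to -149.9° is +17.0°.
Midpoint longitude = -166.9° + (+17.0°)/2 = -166.9° + 8.5° = -158.4°.

158.4°W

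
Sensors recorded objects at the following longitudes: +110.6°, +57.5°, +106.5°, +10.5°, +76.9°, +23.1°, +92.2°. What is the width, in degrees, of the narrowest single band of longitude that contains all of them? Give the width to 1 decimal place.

100.1°

Sort the longitudes: +10.5°, +23.1°, +57.5°, +76.9°, +92.2°, +106.5°, +110.6°.
Eastward gaps between consecutive values (wrapping around): 12.6°, 34.4°, 19.4°, 15.3°, 14.3°, 4.1°, 259.9°.
Largest gap = 259.9° ⇒ minimal covering band is its complement: 360° − 259.9° = 100.1°.
Band runs from +10.5° eastward to +110.6°.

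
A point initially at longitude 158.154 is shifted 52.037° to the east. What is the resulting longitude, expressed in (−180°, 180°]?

-149.809°

Start at +158.154°; shift +52.037° → +210.191°.
+210.191° lies outside (−180°, 180°]; subtract 360° → -149.809°.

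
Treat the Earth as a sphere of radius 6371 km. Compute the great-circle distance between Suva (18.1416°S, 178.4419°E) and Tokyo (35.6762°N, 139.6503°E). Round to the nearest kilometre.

7245 km

Δλ = 139.6503 − 178.4419 = -38.7916°.
Δφ = 35.6762 − -18.1416 = 53.8178°.
a = sin²(Δφ/2) + cos φ₁ · cos φ₂ · sin²(Δλ/2) = 0.289957.
c = 2·atan2(√a, √(1−a)) = 1.13726 rad → d = 6371·c ≈ 7245.45 km.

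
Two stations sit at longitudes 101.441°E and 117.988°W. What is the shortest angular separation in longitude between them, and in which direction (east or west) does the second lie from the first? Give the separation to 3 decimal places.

140.571° east

Raw difference: -117.988 − 101.441 = -219.429°.
Normalise into (−180°, 180°]: -219.429° + 360° = 140.571°.
Positive ⇒ the second point lies to the east; separation 140.571°.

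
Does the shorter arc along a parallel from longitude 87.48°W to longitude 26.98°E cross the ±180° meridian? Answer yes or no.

No

Signed shortest Δλ = ((26.98 − -87.48 + 180) mod 360) − 180 = 114.46°.
Going east by 114.46° from -87.48° reaches +26.98° without touching 180°.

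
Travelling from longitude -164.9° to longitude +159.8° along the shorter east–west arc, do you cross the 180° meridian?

Yes

Naïve |159.8 − -164.9| = 324.7° > 180°, so the shorter arc goes the other way round — across 180°.
Signed shortest Δλ = ((159.8 − -164.9 + 180) mod 360) − 180 = -35.3°.
Going west by 35.3° from -164.9° passes through 180° before reaching +159.8°.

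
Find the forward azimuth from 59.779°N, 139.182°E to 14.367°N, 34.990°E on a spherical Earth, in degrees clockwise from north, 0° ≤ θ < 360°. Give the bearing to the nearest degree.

289°

Δλ = 34.990 − 139.182 = -104.192°.
θ = atan2( sin Δλ · cos φ₂ , cos φ₁ · sin φ₂ − sin φ₁ · cos φ₂ · cos Δλ )
  = atan2(-0.93916, 0.33012) = -70.633° → normalised to [0°, 360°): 289.367°.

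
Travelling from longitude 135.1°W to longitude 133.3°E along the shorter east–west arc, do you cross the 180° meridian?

Naïve |133.3 − -135.1| = 268.4° > 180°, so the shorter arc goes the other way round — across 180°.
Signed shortest Δλ = ((133.3 − -135.1 + 180) mod 360) − 180 = -91.6°.
Going west by 91.6° from -135.1° passes through 180° before reaching +133.3°.

Yes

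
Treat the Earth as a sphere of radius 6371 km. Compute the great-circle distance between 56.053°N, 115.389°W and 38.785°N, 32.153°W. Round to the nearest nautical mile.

Δλ = -32.153 − -115.389 = 83.236°.
Δφ = 38.785 − 56.053 = -17.268°.
a = sin²(Δφ/2) + cos φ₁ · cos φ₂ · sin²(Δλ/2) = 0.214549.
c = 2·atan2(√a, √(1−a)) = 0.96319 rad → d = 6371·c ≈ 6136.50 km ≈ 3313.45 nmi.

3313 nmi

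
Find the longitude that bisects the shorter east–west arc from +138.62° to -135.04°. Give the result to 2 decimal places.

Signed shortest Δλ from +138.62° to -135.04° is +86.34°.
Midpoint longitude = +138.62° + (+86.34°)/2 = +138.62° + 43.17° = +181.79°.
Normalise into (−180°, 180°]: -178.21°.
(The naïve average (+138.62 + -135.04)/2 = 1.79° is on the wrong side of the globe.)

-178.21°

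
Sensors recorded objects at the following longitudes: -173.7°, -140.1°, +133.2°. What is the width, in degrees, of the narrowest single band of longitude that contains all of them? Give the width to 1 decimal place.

Sort the longitudes: -173.7°, -140.1°, +133.2°.
Eastward gaps between consecutive values (wrapping around): 33.6°, 273.3°, 53.1°.
Largest gap = 273.3° ⇒ minimal covering band is its complement: 360° − 273.3° = 86.7°.
Band runs from +133.2° eastward to -140.1°, crossing the antimeridian.

86.7°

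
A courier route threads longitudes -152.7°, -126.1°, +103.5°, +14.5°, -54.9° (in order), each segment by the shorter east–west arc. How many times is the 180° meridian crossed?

1

Leg 1: -152.7° → -126.1°, shortest Δλ = 26.6° (east) — does not cross 180°.
Leg 2: -126.1° → +103.5°, shortest Δλ = -130.4° (west) — crosses 180°.
Leg 3: +103.5° → +14.5°, shortest Δλ = -89.0° (west) — does not cross 180°.
Leg 4: +14.5° → -54.9°, shortest Δλ = -69.4° (west) — does not cross 180°.
Total crossings: 1.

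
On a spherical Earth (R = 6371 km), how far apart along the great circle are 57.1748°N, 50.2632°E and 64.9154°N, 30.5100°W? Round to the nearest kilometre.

4122 km

Δλ = -30.5100 − 50.2632 = -80.7732°.
Δφ = 64.9154 − 57.1748 = 7.7406°.
a = sin²(Δφ/2) + cos φ₁ · cos φ₂ · sin²(Δλ/2) = 0.101040.
c = 2·atan2(√a, √(1−a)) = 0.64696 rad → d = 6371·c ≈ 4121.78 km.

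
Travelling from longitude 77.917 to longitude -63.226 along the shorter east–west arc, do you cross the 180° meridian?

Signed shortest Δλ = ((-63.226 − 77.917 + 180) mod 360) − 180 = -141.143°.
Going west by 141.143° from +77.917° reaches -63.226° without touching 180°.

No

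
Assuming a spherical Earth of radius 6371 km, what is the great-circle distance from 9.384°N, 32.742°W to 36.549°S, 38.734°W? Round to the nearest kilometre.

5146 km

Δλ = -38.734 − -32.742 = -5.992°.
Δφ = -36.549 − 9.384 = -45.933°.
a = sin²(Δφ/2) + cos φ₁ · cos φ₂ · sin²(Δλ/2) = 0.154416.
c = 2·atan2(√a, √(1−a)) = 0.80769 rad → d = 6371·c ≈ 5145.80 km.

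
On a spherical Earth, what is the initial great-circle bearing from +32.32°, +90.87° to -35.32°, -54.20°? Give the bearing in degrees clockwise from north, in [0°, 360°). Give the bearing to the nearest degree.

Δλ = -54.20 − 90.87 = -145.07°.
θ = atan2( sin Δλ · cos φ₂ , cos φ₁ · sin φ₂ − sin φ₁ · cos φ₂ · cos Δλ )
  = atan2(-0.46718, -0.13092) = -105.655° → normalised to [0°, 360°): 254.345°.

254°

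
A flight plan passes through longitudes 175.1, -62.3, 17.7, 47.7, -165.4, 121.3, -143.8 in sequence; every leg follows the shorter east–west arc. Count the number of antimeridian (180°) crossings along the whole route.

Leg 1: +175.1° → -62.3°, shortest Δλ = 122.6° (east) — crosses 180°.
Leg 2: -62.3° → +17.7°, shortest Δλ = 80.0° (east) — does not cross 180°.
Leg 3: +17.7° → +47.7°, shortest Δλ = 30.0° (east) — does not cross 180°.
Leg 4: +47.7° → -165.4°, shortest Δλ = 146.9° (east) — crosses 180°.
Leg 5: -165.4° → +121.3°, shortest Δλ = -73.3° (west) — crosses 180°.
Leg 6: +121.3° → -143.8°, shortest Δλ = 94.9° (east) — crosses 180°.
Total crossings: 4.

4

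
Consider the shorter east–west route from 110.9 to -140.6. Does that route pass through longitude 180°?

Yes

Naïve |-140.6 − 110.9| = 251.5° > 180°, so the shorter arc goes the other way round — across 180°.
Signed shortest Δλ = ((-140.6 − 110.9 + 180) mod 360) − 180 = 108.5°.
Going east by 108.5° from +110.9° passes through 180° before reaching -140.6°.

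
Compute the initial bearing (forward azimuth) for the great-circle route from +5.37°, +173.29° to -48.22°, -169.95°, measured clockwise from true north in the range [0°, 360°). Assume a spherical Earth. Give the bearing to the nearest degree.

Δλ = -169.95 − 173.29 = -343.24°; wrapped into (−180°, 180°]: 16.76°.
θ = atan2( sin Δλ · cos φ₂ , cos φ₁ · sin φ₂ − sin φ₁ · cos φ₂ · cos Δλ )
  = atan2(0.19213, -0.80214) = 166.530° → normalised to [0°, 360°): 166.530°.

167°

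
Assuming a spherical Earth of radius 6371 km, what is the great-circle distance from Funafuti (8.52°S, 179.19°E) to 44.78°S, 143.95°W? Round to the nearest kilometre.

Δλ = -143.95 − 179.19 = -323.14°; wrapped into (−180°, 180°]: 36.86°.
Δφ = -44.78 − -8.52 = -36.26°.
a = sin²(Δφ/2) + cos φ₁ · cos φ₂ · sin²(Δλ/2) = 0.166991.
c = 2·atan2(√a, √(1−a)) = 0.84194 rad → d = 6371·c ≈ 5364.00 km.

5364 km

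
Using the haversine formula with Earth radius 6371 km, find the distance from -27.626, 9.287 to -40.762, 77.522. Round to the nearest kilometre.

6285 km

Δλ = 77.522 − 9.287 = 68.235°.
Δφ = -40.762 − -27.626 = -13.136°.
a = sin²(Δφ/2) + cos φ₁ · cos φ₂ · sin²(Δλ/2) = 0.224204.
c = 2·atan2(√a, √(1−a)) = 0.98652 rad → d = 6371·c ≈ 6285.14 km.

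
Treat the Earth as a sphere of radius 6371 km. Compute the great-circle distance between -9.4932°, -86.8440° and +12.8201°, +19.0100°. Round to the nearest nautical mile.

6449 nmi

Δλ = 19.0100 − -86.8440 = 105.8540°.
Δφ = 12.8201 − -9.4932 = 22.3133°.
a = sin²(Δφ/2) + cos φ₁ · cos φ₂ · sin²(Δλ/2) = 0.649663.
c = 2·atan2(√a, √(1−a)) = 1.87478 rad → d = 6371·c ≈ 11944.24 km ≈ 6449.37 nmi.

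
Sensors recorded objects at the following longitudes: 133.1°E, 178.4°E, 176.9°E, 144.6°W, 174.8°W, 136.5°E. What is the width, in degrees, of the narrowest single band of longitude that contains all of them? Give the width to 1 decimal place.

82.3°

Sort the longitudes: -174.8°, -144.6°, +133.1°, +136.5°, +176.9°, +178.4°.
Eastward gaps between consecutive values (wrapping around): 30.2°, 277.7°, 3.4°, 40.4°, 1.5°, 6.8°.
Largest gap = 277.7° ⇒ minimal covering band is its complement: 360° − 277.7° = 82.3°.
Band runs from +133.1° eastward to -144.6°, crossing the antimeridian.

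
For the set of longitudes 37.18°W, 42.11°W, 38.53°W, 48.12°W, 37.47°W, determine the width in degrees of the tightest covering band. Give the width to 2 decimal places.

10.94°

Sort the longitudes: -48.12°, -42.11°, -38.53°, -37.47°, -37.18°.
Eastward gaps between consecutive values (wrapping around): 6.01°, 3.58°, 1.06°, 0.29°, 349.06°.
Largest gap = 349.06° ⇒ minimal covering band is its complement: 360° − 349.06° = 10.94°.
Band runs from -48.12° eastward to -37.18°.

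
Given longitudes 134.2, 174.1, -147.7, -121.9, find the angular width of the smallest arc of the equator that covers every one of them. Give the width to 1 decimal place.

103.9°

Sort the longitudes: -147.7°, -121.9°, +134.2°, +174.1°.
Eastward gaps between consecutive values (wrapping around): 25.8°, 256.1°, 39.9°, 38.2°.
Largest gap = 256.1° ⇒ minimal covering band is its complement: 360° − 256.1° = 103.9°.
Band runs from +134.2° eastward to -121.9°, crossing the antimeridian.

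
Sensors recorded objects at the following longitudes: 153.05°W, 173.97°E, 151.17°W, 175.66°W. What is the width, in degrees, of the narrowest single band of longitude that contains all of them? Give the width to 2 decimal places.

34.86°

Sort the longitudes: -175.66°, -153.05°, -151.17°, +173.97°.
Eastward gaps between consecutive values (wrapping around): 22.61°, 1.88°, 325.14°, 10.37°.
Largest gap = 325.14° ⇒ minimal covering band is its complement: 360° − 325.14° = 34.86°.
Band runs from +173.97° eastward to -151.17°, crossing the antimeridian.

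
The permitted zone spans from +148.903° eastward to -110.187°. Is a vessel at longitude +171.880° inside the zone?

Band width going east from +148.903° to -110.187°: ((-110.187 − 148.903) mod 360) = 100.910°.
Offset of +171.880° east of the west edge: ((171.880 − 148.903) mod 360) = 22.977°.
22.977° ≤ 100.910° ⇒ inside.

Yes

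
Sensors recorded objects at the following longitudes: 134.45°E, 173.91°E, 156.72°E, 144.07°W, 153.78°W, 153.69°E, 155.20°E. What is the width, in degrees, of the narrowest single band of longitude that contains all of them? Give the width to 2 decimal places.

81.48°

Sort the longitudes: -153.78°, -144.07°, +134.45°, +153.69°, +155.20°, +156.72°, +173.91°.
Eastward gaps between consecutive values (wrapping around): 9.71°, 278.52°, 19.24°, 1.51°, 1.52°, 17.19°, 32.31°.
Largest gap = 278.52° ⇒ minimal covering band is its complement: 360° − 278.52° = 81.48°.
Band runs from +134.45° eastward to -144.07°, crossing the antimeridian.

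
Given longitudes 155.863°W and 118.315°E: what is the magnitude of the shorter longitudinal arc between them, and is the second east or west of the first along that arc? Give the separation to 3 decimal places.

Raw difference: 118.315 − -155.863 = 274.178°.
Normalise into (−180°, 180°]: 274.178° − 360° = -85.822°.
Negative ⇒ the second point lies to the west; separation 85.822°.

85.822° west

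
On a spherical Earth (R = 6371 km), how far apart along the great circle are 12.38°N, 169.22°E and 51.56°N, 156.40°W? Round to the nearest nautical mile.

2882 nmi

Δλ = -156.40 − 169.22 = -325.62°; wrapped into (−180°, 180°]: 34.38°.
Δφ = 51.56 − 12.38 = 39.18°.
a = sin²(Δφ/2) + cos φ₁ · cos φ₂ · sin²(Δλ/2) = 0.165457.
c = 2·atan2(√a, √(1−a)) = 0.83782 rad → d = 6371·c ≈ 5337.73 km ≈ 2882.14 nmi.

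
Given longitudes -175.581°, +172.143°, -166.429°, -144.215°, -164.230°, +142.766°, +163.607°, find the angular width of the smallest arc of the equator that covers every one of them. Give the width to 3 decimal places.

73.019°

Sort the longitudes: -175.581°, -166.429°, -164.230°, -144.215°, +142.766°, +163.607°, +172.143°.
Eastward gaps between consecutive values (wrapping around): 9.152°, 2.199°, 20.015°, 286.981°, 20.841°, 8.536°, 12.276°.
Largest gap = 286.981° ⇒ minimal covering band is its complement: 360° − 286.981° = 73.019°.
Band runs from +142.766° eastward to -144.215°, crossing the antimeridian.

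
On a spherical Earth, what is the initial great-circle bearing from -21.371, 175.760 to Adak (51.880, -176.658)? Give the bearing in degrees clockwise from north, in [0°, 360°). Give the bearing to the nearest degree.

5°

Δλ = -176.658 − 175.760 = -352.418°; wrapped into (−180°, 180°]: 7.582°.
θ = atan2( sin Δλ · cos φ₂ , cos φ₁ · sin φ₂ − sin φ₁ · cos φ₂ · cos Δλ )
  = atan2(0.08145, 0.95561) = 4.872° → normalised to [0°, 360°): 4.872°.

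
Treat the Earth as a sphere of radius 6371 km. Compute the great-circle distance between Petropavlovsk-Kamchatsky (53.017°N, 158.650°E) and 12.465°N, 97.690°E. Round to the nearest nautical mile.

3769 nmi

Δλ = 97.690 − 158.650 = -60.960°.
Δφ = 12.465 − 53.017 = -40.552°.
a = sin²(Δφ/2) + cos φ₁ · cos φ₂ · sin²(Δλ/2) = 0.271223.
c = 2·atan2(√a, √(1−a)) = 1.09555 rad → d = 6371·c ≈ 6979.78 km ≈ 3768.78 nmi.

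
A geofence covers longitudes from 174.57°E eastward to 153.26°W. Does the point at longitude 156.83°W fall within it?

Band width going east from +174.57° to -153.26°: ((-153.26 − 174.57) mod 360) = 32.17°.
Offset of -156.83° east of the west edge: ((-156.83 − 174.57) mod 360) = 28.60°.
28.60° ≤ 32.17° ⇒ inside.

Yes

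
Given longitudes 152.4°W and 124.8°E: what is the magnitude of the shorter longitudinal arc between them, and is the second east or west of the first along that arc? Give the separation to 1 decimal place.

82.8° west

Raw difference: 124.8 − -152.4 = 277.2°.
Normalise into (−180°, 180°]: 277.2° − 360° = -82.8°.
Negative ⇒ the second point lies to the west; separation 82.8°.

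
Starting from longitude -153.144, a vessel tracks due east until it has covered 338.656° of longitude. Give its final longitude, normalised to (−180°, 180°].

-174.488°

Start at -153.144°; shift +338.656° → +185.512°.
+185.512° lies outside (−180°, 180°]; subtract 360° → -174.488°.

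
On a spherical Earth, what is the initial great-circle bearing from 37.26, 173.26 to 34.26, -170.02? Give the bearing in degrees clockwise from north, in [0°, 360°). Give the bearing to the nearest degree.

Δλ = -170.02 − 173.26 = -343.28°; wrapped into (−180°, 180°]: 16.72°.
θ = atan2( sin Δλ · cos φ₂ , cos φ₁ · sin φ₂ − sin φ₁ · cos φ₂ · cos Δλ )
  = atan2(0.23778, -0.03118) = 97.471° → normalised to [0°, 360°): 97.471°.

97°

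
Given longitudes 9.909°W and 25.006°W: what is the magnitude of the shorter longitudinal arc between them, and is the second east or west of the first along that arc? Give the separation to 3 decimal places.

Raw difference: -25.006 − -9.909 = -15.097°.
Normalise into (−180°, 180°]: -15.097° stays -15.097°.
Negative ⇒ the second point lies to the west; separation 15.097°.

15.097° west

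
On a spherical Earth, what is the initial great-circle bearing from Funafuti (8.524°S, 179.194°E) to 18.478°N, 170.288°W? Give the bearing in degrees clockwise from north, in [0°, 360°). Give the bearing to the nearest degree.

Δλ = -170.288 − 179.194 = -349.482°; wrapped into (−180°, 180°]: 10.518°.
θ = atan2( sin Δλ · cos φ₂ , cos φ₁ · sin φ₂ − sin φ₁ · cos φ₂ · cos Δλ )
  = atan2(0.17313, 0.45166) = 20.973° → normalised to [0°, 360°): 20.973°.

21°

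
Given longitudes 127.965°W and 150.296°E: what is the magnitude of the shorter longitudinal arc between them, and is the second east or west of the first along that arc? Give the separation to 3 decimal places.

Raw difference: 150.296 − -127.965 = 278.261°.
Normalise into (−180°, 180°]: 278.261° − 360° = -81.739°.
Negative ⇒ the second point lies to the west; separation 81.739°.

81.739° west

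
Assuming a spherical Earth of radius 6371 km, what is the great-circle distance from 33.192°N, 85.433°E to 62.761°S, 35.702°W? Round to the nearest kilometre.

Δλ = -35.702 − 85.433 = -121.135°.
Δφ = -62.761 − 33.192 = -95.953°.
a = sin²(Δφ/2) + cos φ₁ · cos φ₂ · sin²(Δλ/2) = 0.842391.
c = 2·atan2(√a, √(1−a)) = 2.32510 rad → d = 6371·c ≈ 14813.22 km.

14813 km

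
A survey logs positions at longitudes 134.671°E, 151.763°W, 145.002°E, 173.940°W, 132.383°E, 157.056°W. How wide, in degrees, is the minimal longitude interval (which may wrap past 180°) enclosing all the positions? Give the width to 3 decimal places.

Sort the longitudes: -173.940°, -157.056°, -151.763°, +132.383°, +134.671°, +145.002°.
Eastward gaps between consecutive values (wrapping around): 16.884°, 5.293°, 284.146°, 2.288°, 10.331°, 41.058°.
Largest gap = 284.146° ⇒ minimal covering band is its complement: 360° − 284.146° = 75.854°.
Band runs from +132.383° eastward to -151.763°, crossing the antimeridian.

75.854°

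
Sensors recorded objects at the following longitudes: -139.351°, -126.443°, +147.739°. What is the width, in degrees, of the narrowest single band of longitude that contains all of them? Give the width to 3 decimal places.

85.818°

Sort the longitudes: -139.351°, -126.443°, +147.739°.
Eastward gaps between consecutive values (wrapping around): 12.908°, 274.182°, 72.910°.
Largest gap = 274.182° ⇒ minimal covering band is its complement: 360° − 274.182° = 85.818°.
Band runs from +147.739° eastward to -126.443°, crossing the antimeridian.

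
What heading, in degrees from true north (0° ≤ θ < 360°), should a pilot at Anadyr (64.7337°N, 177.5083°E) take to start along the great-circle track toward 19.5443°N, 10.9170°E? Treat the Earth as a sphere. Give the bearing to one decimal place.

Δλ = 10.9170 − 177.5083 = -166.5913°.
θ = atan2( sin Δλ · cos φ₂ , cos φ₁ · sin φ₂ − sin φ₁ · cos φ₂ · cos Δλ )
  = atan2(-0.21853, 0.97179) = -12.674° → normalised to [0°, 360°): 347.326°.

347.3°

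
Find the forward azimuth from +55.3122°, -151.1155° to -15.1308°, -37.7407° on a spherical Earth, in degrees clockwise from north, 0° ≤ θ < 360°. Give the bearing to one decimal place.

Δλ = -37.7407 − -151.1155 = 113.3748°.
θ = atan2( sin Δλ · cos φ₂ , cos φ₁ · sin φ₂ − sin φ₁ · cos φ₂ · cos Δλ )
  = atan2(0.88611, 0.16637) = 79.366° → normalised to [0°, 360°): 79.366°.

79.4°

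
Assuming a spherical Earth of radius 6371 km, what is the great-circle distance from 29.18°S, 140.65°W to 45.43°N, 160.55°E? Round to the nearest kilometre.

10198 km

Δλ = 160.55 − -140.65 = 301.20°; wrapped into (−180°, 180°]: -58.80°.
Δφ = 45.43 − -29.18 = 74.61°.
a = sin²(Δφ/2) + cos φ₁ · cos φ₂ · sin²(Δλ/2) = 0.514963.
c = 2·atan2(√a, √(1−a)) = 1.60073 rad → d = 6371·c ≈ 10198.23 km.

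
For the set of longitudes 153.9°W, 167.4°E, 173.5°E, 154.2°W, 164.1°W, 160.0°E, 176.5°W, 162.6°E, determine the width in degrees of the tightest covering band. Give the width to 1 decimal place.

46.1°

Sort the longitudes: -176.5°, -164.1°, -154.2°, -153.9°, +160.0°, +162.6°, +167.4°, +173.5°.
Eastward gaps between consecutive values (wrapping around): 12.4°, 9.9°, 0.3°, 313.9°, 2.6°, 4.8°, 6.1°, 10.0°.
Largest gap = 313.9° ⇒ minimal covering band is its complement: 360° − 313.9° = 46.1°.
Band runs from +160.0° eastward to -153.9°, crossing the antimeridian.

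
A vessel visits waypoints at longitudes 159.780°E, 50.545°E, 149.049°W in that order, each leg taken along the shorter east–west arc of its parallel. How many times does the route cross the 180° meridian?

Leg 1: +159.780° → +50.545°, shortest Δλ = -109.235° (west) — does not cross 180°.
Leg 2: +50.545° → -149.049°, shortest Δλ = 160.406° (east) — crosses 180°.
Total crossings: 1.

1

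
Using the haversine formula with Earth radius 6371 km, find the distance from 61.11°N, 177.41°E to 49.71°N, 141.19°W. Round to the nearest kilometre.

2841 km

Δλ = -141.19 − 177.41 = -318.60°; wrapped into (−180°, 180°]: 41.40°.
Δφ = 49.71 − 61.11 = -11.40°.
a = sin²(Δφ/2) + cos φ₁ · cos φ₂ · sin²(Δλ/2) = 0.048899.
c = 2·atan2(√a, √(1−a)) = 0.44595 rad → d = 6371·c ≈ 2841.15 km.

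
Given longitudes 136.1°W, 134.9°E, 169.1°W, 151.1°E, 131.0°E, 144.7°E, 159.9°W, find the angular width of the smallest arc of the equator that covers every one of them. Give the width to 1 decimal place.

Sort the longitudes: -169.1°, -159.9°, -136.1°, +131.0°, +134.9°, +144.7°, +151.1°.
Eastward gaps between consecutive values (wrapping around): 9.2°, 23.8°, 267.1°, 3.9°, 9.8°, 6.4°, 39.8°.
Largest gap = 267.1° ⇒ minimal covering band is its complement: 360° − 267.1° = 92.9°.
Band runs from +131.0° eastward to -136.1°, crossing the antimeridian.

92.9°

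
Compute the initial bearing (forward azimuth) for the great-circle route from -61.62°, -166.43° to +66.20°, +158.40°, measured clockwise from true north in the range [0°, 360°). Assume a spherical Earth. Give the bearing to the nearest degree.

Δλ = 158.40 − -166.43 = 324.83°; wrapped into (−180°, 180°]: -35.17°.
θ = atan2( sin Δλ · cos φ₂ , cos φ₁ · sin φ₂ − sin φ₁ · cos φ₂ · cos Δλ )
  = atan2(-0.23244, 0.72513) = -17.774° → normalised to [0°, 360°): 342.226°.

342°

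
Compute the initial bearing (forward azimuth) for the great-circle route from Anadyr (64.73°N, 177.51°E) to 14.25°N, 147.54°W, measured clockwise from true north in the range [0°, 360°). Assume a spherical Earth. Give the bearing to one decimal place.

Δλ = -147.54 − 177.51 = -325.05°; wrapped into (−180°, 180°]: 34.95°.
θ = atan2( sin Δλ · cos φ₂ , cos φ₁ · sin φ₂ − sin φ₁ · cos φ₂ · cos Δλ )
  = atan2(0.55523, -0.61333) = 137.846° → normalised to [0°, 360°): 137.846°.

137.8°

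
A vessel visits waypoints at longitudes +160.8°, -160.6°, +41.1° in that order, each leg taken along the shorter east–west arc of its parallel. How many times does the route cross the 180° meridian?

2

Leg 1: +160.8° → -160.6°, shortest Δλ = 38.6° (east) — crosses 180°.
Leg 2: -160.6° → +41.1°, shortest Δλ = -158.3° (west) — crosses 180°.
Total crossings: 2.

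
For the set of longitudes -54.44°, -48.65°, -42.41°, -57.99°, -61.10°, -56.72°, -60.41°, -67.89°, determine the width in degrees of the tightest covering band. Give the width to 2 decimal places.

25.48°

Sort the longitudes: -67.89°, -61.10°, -60.41°, -57.99°, -56.72°, -54.44°, -48.65°, -42.41°.
Eastward gaps between consecutive values (wrapping around): 6.79°, 0.69°, 2.42°, 1.27°, 2.28°, 5.79°, 6.24°, 334.52°.
Largest gap = 334.52° ⇒ minimal covering band is its complement: 360° − 334.52° = 25.48°.
Band runs from -67.89° eastward to -42.41°.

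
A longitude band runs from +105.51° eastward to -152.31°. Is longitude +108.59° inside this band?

Band width going east from +105.51° to -152.31°: ((-152.31 − 105.51) mod 360) = 102.18°.
Offset of +108.59° east of the west edge: ((108.59 − 105.51) mod 360) = 3.08°.
3.08° ≤ 102.18° ⇒ inside.

Yes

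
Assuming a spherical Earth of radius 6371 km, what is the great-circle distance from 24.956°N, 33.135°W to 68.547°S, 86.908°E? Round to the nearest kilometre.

13784 km

Δλ = 86.908 − -33.135 = 120.043°.
Δφ = -68.547 − 24.956 = -93.503°.
a = sin²(Δφ/2) + cos φ₁ · cos φ₂ · sin²(Δλ/2) = 0.779350.
c = 2·atan2(√a, √(1−a)) = 2.16361 rad → d = 6371·c ≈ 13784.39 km.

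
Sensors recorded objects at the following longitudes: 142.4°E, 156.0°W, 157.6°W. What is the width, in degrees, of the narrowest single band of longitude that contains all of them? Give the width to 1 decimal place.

Sort the longitudes: -157.6°, -156.0°, +142.4°.
Eastward gaps between consecutive values (wrapping around): 1.6°, 298.4°, 60.0°.
Largest gap = 298.4° ⇒ minimal covering band is its complement: 360° − 298.4° = 61.6°.
Band runs from +142.4° eastward to -156.0°, crossing the antimeridian.

61.6°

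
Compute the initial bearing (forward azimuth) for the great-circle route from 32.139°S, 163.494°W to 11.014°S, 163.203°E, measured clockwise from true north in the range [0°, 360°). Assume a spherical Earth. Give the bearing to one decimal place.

297.0°

Δλ = 163.203 − -163.494 = 326.697°; wrapped into (−180°, 180°]: -33.303°.
θ = atan2( sin Δλ · cos φ₂ , cos φ₁ · sin φ₂ − sin φ₁ · cos φ₂ · cos Δλ )
  = atan2(-0.53895, 0.27465) = -62.997° → normalised to [0°, 360°): 297.003°.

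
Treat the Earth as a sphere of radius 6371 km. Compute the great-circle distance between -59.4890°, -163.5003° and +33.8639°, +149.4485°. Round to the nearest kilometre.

11244 km

Δλ = 149.4485 − -163.5003 = 312.9488°; wrapped into (−180°, 180°]: -47.0512°.
Δφ = 33.8639 − -59.4890 = 93.3529°.
a = sin²(Δφ/2) + cos φ₁ · cos φ₂ · sin²(Δλ/2) = 0.596412.
c = 2·atan2(√a, √(1−a)) = 1.76484 rad → d = 6371·c ≈ 11243.77 km.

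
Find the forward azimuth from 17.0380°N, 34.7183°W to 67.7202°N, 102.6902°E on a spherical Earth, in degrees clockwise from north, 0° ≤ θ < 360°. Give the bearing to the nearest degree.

Δλ = 102.6902 − -34.7183 = 137.4085°.
θ = atan2( sin Δλ · cos φ₂ , cos φ₁ · sin φ₂ − sin φ₁ · cos φ₂ · cos Δλ )
  = atan2(0.25658, 0.96651) = 14.868° → normalised to [0°, 360°): 14.868°.

15°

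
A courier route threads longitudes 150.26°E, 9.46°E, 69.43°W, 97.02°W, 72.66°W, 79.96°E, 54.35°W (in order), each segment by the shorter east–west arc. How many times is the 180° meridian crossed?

0

Leg 1: +150.26° → +9.46°, shortest Δλ = -140.8° (west) — does not cross 180°.
Leg 2: +9.46° → -69.43°, shortest Δλ = -78.89° (west) — does not cross 180°.
Leg 3: -69.43° → -97.02°, shortest Δλ = -27.59° (west) — does not cross 180°.
Leg 4: -97.02° → -72.66°, shortest Δλ = 24.36° (east) — does not cross 180°.
Leg 5: -72.66° → +79.96°, shortest Δλ = 152.62° (east) — does not cross 180°.
Leg 6: +79.96° → -54.35°, shortest Δλ = -134.31° (west) — does not cross 180°.
Total crossings: 0.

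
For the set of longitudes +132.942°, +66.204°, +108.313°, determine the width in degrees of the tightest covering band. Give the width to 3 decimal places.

Sort the longitudes: +66.204°, +108.313°, +132.942°.
Eastward gaps between consecutive values (wrapping around): 42.109°, 24.629°, 293.262°.
Largest gap = 293.262° ⇒ minimal covering band is its complement: 360° − 293.262° = 66.738°.
Band runs from +66.204° eastward to +132.942°.

66.738°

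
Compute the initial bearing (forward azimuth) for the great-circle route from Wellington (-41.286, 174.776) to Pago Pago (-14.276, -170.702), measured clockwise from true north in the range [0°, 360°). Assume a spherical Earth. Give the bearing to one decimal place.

29.3°

Δλ = -170.702 − 174.776 = -345.478°; wrapped into (−180°, 180°]: 14.522°.
θ = atan2( sin Δλ · cos φ₂ , cos φ₁ · sin φ₂ − sin φ₁ · cos φ₂ · cos Δλ )
  = atan2(0.24301, 0.43372) = 29.262° → normalised to [0°, 360°): 29.262°.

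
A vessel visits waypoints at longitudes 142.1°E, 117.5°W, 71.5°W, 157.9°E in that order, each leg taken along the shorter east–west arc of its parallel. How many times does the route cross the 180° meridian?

2

Leg 1: +142.1° → -117.5°, shortest Δλ = 100.4° (east) — crosses 180°.
Leg 2: -117.5° → -71.5°, shortest Δλ = 46.0° (east) — does not cross 180°.
Leg 3: -71.5° → +157.9°, shortest Δλ = -130.6° (west) — crosses 180°.
Total crossings: 2.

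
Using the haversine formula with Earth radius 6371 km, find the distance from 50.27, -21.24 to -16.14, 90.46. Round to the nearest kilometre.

Δλ = 90.46 − -21.24 = 111.70°.
Δφ = -16.14 − 50.27 = -66.41°.
a = sin²(Δφ/2) + cos φ₁ · cos φ₂ · sin²(Δλ/2) = 0.720403.
c = 2·atan2(√a, √(1−a)) = 2.02729 rad → d = 6371·c ≈ 12915.88 km.

12916 km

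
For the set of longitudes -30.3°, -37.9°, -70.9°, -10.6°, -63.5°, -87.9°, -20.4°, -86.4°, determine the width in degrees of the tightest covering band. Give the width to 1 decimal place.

Sort the longitudes: -87.9°, -86.4°, -70.9°, -63.5°, -37.9°, -30.3°, -20.4°, -10.6°.
Eastward gaps between consecutive values (wrapping around): 1.5°, 15.5°, 7.4°, 25.6°, 7.6°, 9.9°, 9.8°, 282.7°.
Largest gap = 282.7° ⇒ minimal covering band is its complement: 360° − 282.7° = 77.3°.
Band runs from -87.9° eastward to -10.6°.

77.3°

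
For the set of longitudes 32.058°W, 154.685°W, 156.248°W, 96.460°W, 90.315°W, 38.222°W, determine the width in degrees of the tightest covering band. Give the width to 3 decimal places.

124.190°

Sort the longitudes: -156.248°, -154.685°, -96.460°, -90.315°, -38.222°, -32.058°.
Eastward gaps between consecutive values (wrapping around): 1.563°, 58.225°, 6.145°, 52.093°, 6.164°, 235.810°.
Largest gap = 235.810° ⇒ minimal covering band is its complement: 360° − 235.810° = 124.190°.
Band runs from -156.248° eastward to -32.058°.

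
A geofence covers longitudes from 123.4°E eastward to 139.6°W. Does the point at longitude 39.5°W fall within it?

Band width going east from +123.4° to -139.6°: ((-139.6 − 123.4) mod 360) = 97.0°.
Offset of -39.5° east of the west edge: ((-39.5 − 123.4) mod 360) = 197.1°.
197.1° > 97.0° ⇒ outside.

No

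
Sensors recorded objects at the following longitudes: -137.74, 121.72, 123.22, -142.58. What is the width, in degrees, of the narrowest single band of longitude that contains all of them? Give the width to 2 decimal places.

Sort the longitudes: -142.58°, -137.74°, +121.72°, +123.22°.
Eastward gaps between consecutive values (wrapping around): 4.84°, 259.46°, 1.50°, 94.20°.
Largest gap = 259.46° ⇒ minimal covering band is its complement: 360° − 259.46° = 100.54°.
Band runs from +121.72° eastward to -137.74°, crossing the antimeridian.

100.54°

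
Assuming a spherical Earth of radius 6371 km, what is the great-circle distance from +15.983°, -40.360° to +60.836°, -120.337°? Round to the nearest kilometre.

7919 km

Δλ = -120.337 − -40.360 = -79.977°.
Δφ = 60.836 − 15.983 = 44.853°.
a = sin²(Δφ/2) + cos φ₁ · cos φ₂ · sin²(Δλ/2) = 0.339010.
c = 2·atan2(√a, √(1−a)) = 1.24298 rad → d = 6371·c ≈ 7919.00 km.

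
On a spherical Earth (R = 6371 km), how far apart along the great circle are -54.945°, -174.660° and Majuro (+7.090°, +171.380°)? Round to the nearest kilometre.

Δλ = 171.380 − -174.660 = 346.040°; wrapped into (−180°, 180°]: -13.960°.
Δφ = 7.090 − -54.945 = 62.035°.
a = sin²(Δφ/2) + cos φ₁ · cos φ₂ · sin²(Δλ/2) = 0.273951.
c = 2·atan2(√a, √(1−a)) = 1.10168 rad → d = 6371·c ≈ 7018.81 km.

7019 km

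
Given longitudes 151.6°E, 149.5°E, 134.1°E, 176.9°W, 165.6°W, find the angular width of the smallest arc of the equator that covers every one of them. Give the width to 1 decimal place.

60.3°

Sort the longitudes: -176.9°, -165.6°, +134.1°, +149.5°, +151.6°.
Eastward gaps between consecutive values (wrapping around): 11.3°, 299.7°, 15.4°, 2.1°, 31.5°.
Largest gap = 299.7° ⇒ minimal covering band is its complement: 360° − 299.7° = 60.3°.
Band runs from +134.1° eastward to -165.6°, crossing the antimeridian.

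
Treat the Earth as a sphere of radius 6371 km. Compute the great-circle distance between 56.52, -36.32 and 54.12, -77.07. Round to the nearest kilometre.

2554 km

Δλ = -77.07 − -36.32 = -40.75°.
Δφ = 54.12 − 56.52 = -2.40°.
a = sin²(Δφ/2) + cos φ₁ · cos φ₂ · sin²(Δλ/2) = 0.039630.
c = 2·atan2(√a, √(1−a)) = 0.40082 rad → d = 6371·c ≈ 2553.64 km.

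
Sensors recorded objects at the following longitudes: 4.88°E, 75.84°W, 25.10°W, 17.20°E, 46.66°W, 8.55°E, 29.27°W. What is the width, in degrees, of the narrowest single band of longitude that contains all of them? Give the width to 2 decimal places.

93.04°

Sort the longitudes: -75.84°, -46.66°, -29.27°, -25.10°, +4.88°, +8.55°, +17.20°.
Eastward gaps between consecutive values (wrapping around): 29.18°, 17.39°, 4.17°, 29.98°, 3.67°, 8.65°, 266.96°.
Largest gap = 266.96° ⇒ minimal covering band is its complement: 360° − 266.96° = 93.04°.
Band runs from -75.84° eastward to +17.20°.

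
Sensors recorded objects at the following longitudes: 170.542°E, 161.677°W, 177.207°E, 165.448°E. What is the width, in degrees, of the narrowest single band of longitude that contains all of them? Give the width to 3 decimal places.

Sort the longitudes: -161.677°, +165.448°, +170.542°, +177.207°.
Eastward gaps between consecutive values (wrapping around): 327.125°, 5.094°, 6.665°, 21.116°.
Largest gap = 327.125° ⇒ minimal covering band is its complement: 360° − 327.125° = 32.875°.
Band runs from +165.448° eastward to -161.677°, crossing the antimeridian.

32.875°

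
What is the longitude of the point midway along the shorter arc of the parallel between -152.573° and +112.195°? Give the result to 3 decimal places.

Signed shortest Δλ from -152.573° to +112.195° is -95.232°.
Midpoint longitude = -152.573° + (-95.232°)/2 = -152.573° − 47.616° = -200.189°.
Normalise into (−180°, 180°]: +159.811°.
(The naïve average (-152.573 + +112.195)/2 = -20.189° is on the wrong side of the globe.)

+159.811°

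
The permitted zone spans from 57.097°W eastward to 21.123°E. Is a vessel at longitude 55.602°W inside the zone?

Band width going east from -57.097° to +21.123°: ((21.123 − -57.097) mod 360) = 78.220°.
Offset of -55.602° east of the west edge: ((-55.602 − -57.097) mod 360) = 1.495°.
1.495° ≤ 78.220° ⇒ inside.

Yes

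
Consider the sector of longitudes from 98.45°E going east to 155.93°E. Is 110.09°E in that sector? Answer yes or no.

Band width going east from +98.45° to +155.93°: ((155.93 − 98.45) mod 360) = 57.48°.
Offset of +110.09° east of the west edge: ((110.09 − 98.45) mod 360) = 11.64°.
11.64° ≤ 57.48° ⇒ inside.

Yes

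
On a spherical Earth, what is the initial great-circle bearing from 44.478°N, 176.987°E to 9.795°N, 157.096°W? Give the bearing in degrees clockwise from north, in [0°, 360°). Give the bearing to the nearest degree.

139°

Δλ = -157.096 − 176.987 = -334.083°; wrapped into (−180°, 180°]: 25.917°.
θ = atan2( sin Δλ · cos φ₂ , cos φ₁ · sin φ₂ − sin φ₁ · cos φ₂ · cos Δλ )
  = atan2(0.43070, -0.49960) = 139.236° → normalised to [0°, 360°): 139.236°.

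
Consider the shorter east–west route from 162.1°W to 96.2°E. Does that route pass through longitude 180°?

Naïve |96.2 − -162.1| = 258.3° > 180°, so the shorter arc goes the other way round — across 180°.
Signed shortest Δλ = ((96.2 − -162.1 + 180) mod 360) − 180 = -101.7°.
Going west by 101.7° from -162.1° passes through 180° before reaching +96.2°.

Yes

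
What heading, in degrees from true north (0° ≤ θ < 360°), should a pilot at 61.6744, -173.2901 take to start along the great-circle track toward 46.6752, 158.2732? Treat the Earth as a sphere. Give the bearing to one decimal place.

Δλ = 158.2732 − -173.2901 = 331.5633°; wrapped into (−180°, 180°]: -28.4367°.
θ = atan2( sin Δλ · cos φ₂ , cos φ₁ · sin φ₂ − sin φ₁ · cos φ₂ · cos Δλ )
  = atan2(-0.32673, -0.18593) = -119.643° → normalised to [0°, 360°): 240.357°.

240.4°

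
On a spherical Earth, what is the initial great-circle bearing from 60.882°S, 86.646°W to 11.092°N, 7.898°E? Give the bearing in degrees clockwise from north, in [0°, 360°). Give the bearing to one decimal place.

Δλ = 7.898 − -86.646 = 94.544°.
θ = atan2( sin Δλ · cos φ₂ , cos φ₁ · sin φ₂ − sin φ₁ · cos φ₂ · cos Δλ )
  = atan2(0.97824, 0.02570) = 88.495° → normalised to [0°, 360°): 88.495°.

88.5°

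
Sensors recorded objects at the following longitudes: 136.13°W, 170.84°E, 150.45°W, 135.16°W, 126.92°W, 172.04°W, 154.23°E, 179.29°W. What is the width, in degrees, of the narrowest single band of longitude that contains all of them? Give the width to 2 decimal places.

78.85°

Sort the longitudes: -179.29°, -172.04°, -150.45°, -136.13°, -135.16°, -126.92°, +154.23°, +170.84°.
Eastward gaps between consecutive values (wrapping around): 7.25°, 21.59°, 14.32°, 0.97°, 8.24°, 281.15°, 16.61°, 9.87°.
Largest gap = 281.15° ⇒ minimal covering band is its complement: 360° − 281.15° = 78.85°.
Band runs from +154.23° eastward to -126.92°, crossing the antimeridian.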